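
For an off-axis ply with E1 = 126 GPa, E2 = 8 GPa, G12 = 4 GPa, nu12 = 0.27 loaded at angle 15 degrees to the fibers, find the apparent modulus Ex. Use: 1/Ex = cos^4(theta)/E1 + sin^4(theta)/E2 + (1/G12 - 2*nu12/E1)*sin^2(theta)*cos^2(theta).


cos^4(15) = 0.870513, sin^4(15) = 0.004487, sin^2(15)*cos^2(15) = 0.0625
1/G12 - 2*nu12/E1 = 1/4 - 2*0.27/126 = 0.245714 GPa^-1
1/Ex = 0.870513/126 + 0.004487/8 + 0.245714*0.0625 = 0.0228269 GPa^-1
Ex = 43.81 GPa

43.81 GPa


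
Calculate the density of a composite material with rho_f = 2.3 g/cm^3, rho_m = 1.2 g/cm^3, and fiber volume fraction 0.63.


rho_c = rho_f*Vf + rho_m*(1-Vf) = 2.3*0.63 + 1.2*0.37 = 1.893 g/cm^3

1.893 g/cm^3


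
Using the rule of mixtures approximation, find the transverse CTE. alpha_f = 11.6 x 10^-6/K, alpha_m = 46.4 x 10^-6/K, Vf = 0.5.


alpha_2 = alpha_f*Vf + alpha_m*(1-Vf) = 11.6*0.5 + 46.4*0.5 = 29.0 x 10^-6/K

29.0 x 10^-6/K


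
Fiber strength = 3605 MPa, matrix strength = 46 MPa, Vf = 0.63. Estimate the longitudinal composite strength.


sigma_1 = sigma_f*Vf + sigma_m*(1-Vf) = 3605*0.63 + 46*0.37 = 2288.2 MPa

2288.2 MPa


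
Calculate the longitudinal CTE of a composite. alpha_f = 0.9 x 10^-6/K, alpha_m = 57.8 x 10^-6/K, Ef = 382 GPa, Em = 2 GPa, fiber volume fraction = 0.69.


E1 = Ef*Vf + Em*(1-Vf) = 264.2
alpha_1 = (alpha_f*Ef*Vf + alpha_m*Em*(1-Vf))/E1 = 1.03 x 10^-6/K

1.03 x 10^-6/K


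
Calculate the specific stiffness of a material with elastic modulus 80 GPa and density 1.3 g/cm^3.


Specific stiffness = E/rho = 80/1.3 = 61.5 GPa/(g/cm^3)

61.5 GPa/(g/cm^3)


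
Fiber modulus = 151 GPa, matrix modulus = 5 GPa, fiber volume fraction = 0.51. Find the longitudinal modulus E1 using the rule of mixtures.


E1 = Ef*Vf + Em*(1-Vf) = 151*0.51 + 5*0.49 = 79.46 GPa

79.46 GPa


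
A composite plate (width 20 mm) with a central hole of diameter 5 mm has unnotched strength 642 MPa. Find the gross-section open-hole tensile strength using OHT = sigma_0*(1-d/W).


OHT = sigma_0*(1-d/W) = 642*(1-5/20) = 481.5 MPa

481.5 MPa


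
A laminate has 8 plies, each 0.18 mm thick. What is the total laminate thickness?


h = n * t_ply = 8 * 0.18 = 1.44 mm

1.44 mm


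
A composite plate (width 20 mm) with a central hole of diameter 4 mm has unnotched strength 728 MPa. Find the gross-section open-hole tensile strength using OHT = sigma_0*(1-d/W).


OHT = sigma_0*(1-d/W) = 728*(1-4/20) = 582.4 MPa

582.4 MPa


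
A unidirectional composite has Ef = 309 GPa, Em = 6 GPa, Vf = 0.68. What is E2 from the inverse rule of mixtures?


1/E2 = Vf/Ef + (1-Vf)/Em = 0.68/309 + 0.32/6
E2 = 18.01 GPa

18.01 GPa


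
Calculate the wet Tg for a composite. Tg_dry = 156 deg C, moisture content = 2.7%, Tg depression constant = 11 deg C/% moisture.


Tg_wet = Tg_dry - k*moisture = 156 - 11*2.7 = 126.3 deg C

126.3 deg C


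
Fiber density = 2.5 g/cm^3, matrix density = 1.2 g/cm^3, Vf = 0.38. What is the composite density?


rho_c = rho_f*Vf + rho_m*(1-Vf) = 2.5*0.38 + 1.2*0.62 = 1.694 g/cm^3

1.694 g/cm^3


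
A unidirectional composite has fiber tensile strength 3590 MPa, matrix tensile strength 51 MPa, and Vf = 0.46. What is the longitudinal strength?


sigma_1 = sigma_f*Vf + sigma_m*(1-Vf) = 3590*0.46 + 51*0.54 = 1678.9 MPa

1678.9 MPa


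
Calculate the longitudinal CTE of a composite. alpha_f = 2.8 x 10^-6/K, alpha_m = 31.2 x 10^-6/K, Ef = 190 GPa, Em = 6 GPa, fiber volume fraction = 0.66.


E1 = Ef*Vf + Em*(1-Vf) = 127.44
alpha_1 = (alpha_f*Ef*Vf + alpha_m*Em*(1-Vf))/E1 = 3.25 x 10^-6/K

3.25 x 10^-6/K


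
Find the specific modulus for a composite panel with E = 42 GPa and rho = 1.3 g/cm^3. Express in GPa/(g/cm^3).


Specific stiffness = E/rho = 42/1.3 = 32.3 GPa/(g/cm^3)

32.3 GPa/(g/cm^3)


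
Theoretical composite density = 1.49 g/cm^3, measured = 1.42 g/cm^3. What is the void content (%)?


Void% = (rho_theo - rho_actual)/rho_theo * 100 = (1.49 - 1.42)/1.49 * 100 = 4.7%

4.7%


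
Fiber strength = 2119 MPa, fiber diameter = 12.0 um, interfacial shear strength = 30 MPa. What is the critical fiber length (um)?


Lc = sigma_f * d / (2 * tau_i) = 2119 * 12.0 / (2 * 30) = 423.8 um

423.8 um


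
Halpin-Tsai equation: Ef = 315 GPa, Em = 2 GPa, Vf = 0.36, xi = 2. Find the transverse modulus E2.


eta = (Ef/Em - 1)/(Ef/Em + xi) = (157.5 - 1)/(157.5 + 2) = 0.9812
E2 = Em*(1+xi*eta*Vf)/(1-eta*Vf) = 5.28 GPa

5.28 GPa


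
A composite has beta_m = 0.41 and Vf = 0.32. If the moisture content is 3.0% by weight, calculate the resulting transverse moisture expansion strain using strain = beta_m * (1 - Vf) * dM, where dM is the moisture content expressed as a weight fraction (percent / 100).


dM = 3.0/100 = 0.03
strain = beta_m * (1-Vf) * dM = 0.41 * 0.68 * 0.03 = 0.008364

0.008364


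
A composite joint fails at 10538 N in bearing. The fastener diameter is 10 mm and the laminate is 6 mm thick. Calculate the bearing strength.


sigma_br = F/(d*h) = 10538/(10*6) = 175.6 MPa

175.6 MPa


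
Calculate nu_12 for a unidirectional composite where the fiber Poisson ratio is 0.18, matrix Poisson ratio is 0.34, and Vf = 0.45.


nu_12 = nu_f*Vf + nu_m*(1-Vf) = 0.18*0.45 + 0.34*0.55 = 0.268

0.268


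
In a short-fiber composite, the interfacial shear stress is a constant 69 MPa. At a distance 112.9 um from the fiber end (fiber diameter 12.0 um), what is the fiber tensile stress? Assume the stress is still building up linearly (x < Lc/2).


Force balance: sigma_f * (pi*d^2/4) = tau * (pi*d) * x  ->  sigma_f = 4 * tau * x / d
sigma_f = 4 * 69 * 112.9 / 12.0 = 2596.7 MPa

2596.7 MPa


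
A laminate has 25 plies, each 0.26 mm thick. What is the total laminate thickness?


h = n * t_ply = 25 * 0.26 = 6.5 mm

6.5 mm


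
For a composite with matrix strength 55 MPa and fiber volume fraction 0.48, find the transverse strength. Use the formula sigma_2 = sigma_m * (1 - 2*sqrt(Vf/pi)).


factor = 1 - 2*sqrt(0.48/pi) = 0.2182
sigma_2 = 55 * 0.2182 = 12.0 MPa

12.0 MPa


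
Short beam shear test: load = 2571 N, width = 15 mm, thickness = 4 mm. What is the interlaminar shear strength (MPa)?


ILSS = 3F/(4bh) = 3*2571/(4*15*4) = 32.14 MPa

32.14 MPa


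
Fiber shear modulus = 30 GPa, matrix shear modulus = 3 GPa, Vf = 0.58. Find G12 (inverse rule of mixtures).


1/G12 = Vf/Gf + (1-Vf)/Gm = 0.58/30 + 0.42/3
G12 = 6.28 GPa

6.28 GPa


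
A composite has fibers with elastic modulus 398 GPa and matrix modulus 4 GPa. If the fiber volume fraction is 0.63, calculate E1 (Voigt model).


E1 = Ef*Vf + Em*(1-Vf) = 398*0.63 + 4*0.37 = 252.22 GPa

252.22 GPa


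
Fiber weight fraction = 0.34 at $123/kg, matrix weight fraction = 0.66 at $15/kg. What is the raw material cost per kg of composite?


Cost = cost_f*Wf + cost_m*Wm = 123*0.34 + 15*0.66 = $51.72/kg

$51.72/kg


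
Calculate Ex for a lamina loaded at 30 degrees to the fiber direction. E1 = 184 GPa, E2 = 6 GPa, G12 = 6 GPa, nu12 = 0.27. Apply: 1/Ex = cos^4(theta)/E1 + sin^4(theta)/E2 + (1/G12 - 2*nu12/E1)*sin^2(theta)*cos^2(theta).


cos^4(30) = 0.5625, sin^4(30) = 0.0625, sin^2(30)*cos^2(30) = 0.1875
1/G12 - 2*nu12/E1 = 1/6 - 2*0.27/184 = 0.163732 GPa^-1
1/Ex = 0.5625/184 + 0.0625/6 + 0.163732*0.1875 = 0.0441735 GPa^-1
Ex = 22.64 GPa

22.64 GPa


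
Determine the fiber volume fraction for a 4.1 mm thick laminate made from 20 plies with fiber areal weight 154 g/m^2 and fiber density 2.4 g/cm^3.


Vf = n * FAW / (rho_f * h * 1000) = 20 * 154 / (2.4 * 4.1 * 1000) = 0.313

0.313


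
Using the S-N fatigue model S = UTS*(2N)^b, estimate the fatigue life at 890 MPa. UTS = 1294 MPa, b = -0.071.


N = 0.5 * (S/UTS)^(1/b) = 0.5 * (890/1294)^(1/-0.071) = 97.3477 cycles

97.3477 cycles


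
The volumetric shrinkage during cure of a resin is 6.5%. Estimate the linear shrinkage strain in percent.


Linear shrinkage ≈ vol_shrink/3 = 6.5/3 = 2.167%

2.167%


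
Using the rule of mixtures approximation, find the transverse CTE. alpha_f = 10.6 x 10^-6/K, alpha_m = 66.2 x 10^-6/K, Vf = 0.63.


alpha_2 = alpha_f*Vf + alpha_m*(1-Vf) = 10.6*0.63 + 66.2*0.37 = 31.2 x 10^-6/K

31.2 x 10^-6/K


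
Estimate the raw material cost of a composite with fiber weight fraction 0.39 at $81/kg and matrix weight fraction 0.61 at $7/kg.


Cost = cost_f*Wf + cost_m*Wm = 81*0.39 + 7*0.61 = $35.86/kg

$35.86/kg


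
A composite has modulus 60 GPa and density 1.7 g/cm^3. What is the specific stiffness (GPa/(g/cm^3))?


Specific stiffness = E/rho = 60/1.7 = 35.3 GPa/(g/cm^3)

35.3 GPa/(g/cm^3)


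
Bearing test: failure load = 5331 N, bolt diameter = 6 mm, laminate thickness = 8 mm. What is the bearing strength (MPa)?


sigma_br = F/(d*h) = 5331/(6*8) = 111.1 MPa

111.1 MPa


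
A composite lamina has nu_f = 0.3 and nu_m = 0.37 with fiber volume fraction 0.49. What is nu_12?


nu_12 = nu_f*Vf + nu_m*(1-Vf) = 0.3*0.49 + 0.37*0.51 = 0.3357

0.3357


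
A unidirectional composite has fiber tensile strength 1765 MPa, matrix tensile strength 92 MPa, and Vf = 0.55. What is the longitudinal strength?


sigma_1 = sigma_f*Vf + sigma_m*(1-Vf) = 1765*0.55 + 92*0.45 = 1012.2 MPa

1012.2 MPa


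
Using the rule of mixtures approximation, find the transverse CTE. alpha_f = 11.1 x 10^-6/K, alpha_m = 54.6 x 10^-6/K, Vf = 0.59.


alpha_2 = alpha_f*Vf + alpha_m*(1-Vf) = 11.1*0.59 + 54.6*0.41 = 28.9 x 10^-6/K

28.9 x 10^-6/K


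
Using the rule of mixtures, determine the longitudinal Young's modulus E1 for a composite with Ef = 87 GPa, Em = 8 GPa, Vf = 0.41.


E1 = Ef*Vf + Em*(1-Vf) = 87*0.41 + 8*0.59 = 40.39 GPa

40.39 GPa


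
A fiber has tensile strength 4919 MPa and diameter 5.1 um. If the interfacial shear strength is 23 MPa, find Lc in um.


Lc = sigma_f * d / (2 * tau_i) = 4919 * 5.1 / (2 * 23) = 545.4 um

545.4 um


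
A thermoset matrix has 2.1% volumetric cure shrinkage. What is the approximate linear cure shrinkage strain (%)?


Linear shrinkage ≈ vol_shrink/3 = 2.1/3 = 0.7%

0.7%


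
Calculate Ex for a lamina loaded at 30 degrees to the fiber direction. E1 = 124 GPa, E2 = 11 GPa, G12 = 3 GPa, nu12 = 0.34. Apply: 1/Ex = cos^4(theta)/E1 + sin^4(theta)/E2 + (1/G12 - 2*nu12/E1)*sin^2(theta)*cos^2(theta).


cos^4(30) = 0.5625, sin^4(30) = 0.0625, sin^2(30)*cos^2(30) = 0.1875
1/G12 - 2*nu12/E1 = 1/3 - 2*0.34/124 = 0.327849 GPa^-1
1/Ex = 0.5625/124 + 0.0625/11 + 0.327849*0.1875 = 0.0716899 GPa^-1
Ex = 13.95 GPa

13.95 GPa


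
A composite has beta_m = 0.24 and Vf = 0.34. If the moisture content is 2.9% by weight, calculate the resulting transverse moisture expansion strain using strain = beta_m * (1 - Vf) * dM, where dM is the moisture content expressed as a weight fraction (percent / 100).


dM = 2.9/100 = 0.029
strain = beta_m * (1-Vf) * dM = 0.24 * 0.66 * 0.029 = 0.0045936

0.0045936


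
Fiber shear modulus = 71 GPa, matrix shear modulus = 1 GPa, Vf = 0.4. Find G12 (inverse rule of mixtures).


1/G12 = Vf/Gf + (1-Vf)/Gm = 0.4/71 + 0.6/1
G12 = 1.65 GPa

1.65 GPa


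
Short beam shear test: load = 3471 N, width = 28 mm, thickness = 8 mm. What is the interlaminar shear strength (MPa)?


ILSS = 3F/(4bh) = 3*3471/(4*28*8) = 11.62 MPa

11.62 MPa


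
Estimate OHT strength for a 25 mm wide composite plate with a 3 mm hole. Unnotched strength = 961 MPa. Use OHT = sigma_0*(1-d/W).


OHT = sigma_0*(1-d/W) = 961*(1-3/25) = 845.7 MPa

845.7 MPa


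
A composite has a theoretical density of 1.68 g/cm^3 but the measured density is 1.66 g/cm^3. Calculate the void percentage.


Void% = (rho_theo - rho_actual)/rho_theo * 100 = (1.68 - 1.66)/1.68 * 100 = 1.19%

1.19%


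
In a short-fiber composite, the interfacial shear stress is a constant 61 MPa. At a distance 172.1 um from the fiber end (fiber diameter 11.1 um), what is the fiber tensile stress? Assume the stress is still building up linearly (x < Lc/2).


Force balance: sigma_f * (pi*d^2/4) = tau * (pi*d) * x  ->  sigma_f = 4 * tau * x / d
sigma_f = 4 * 61 * 172.1 / 11.1 = 3783.1 MPa

3783.1 MPa


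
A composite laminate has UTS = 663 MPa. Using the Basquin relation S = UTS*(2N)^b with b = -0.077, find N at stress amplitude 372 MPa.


N = 0.5 * (S/UTS)^(1/b) = 0.5 * (372/663)^(1/-0.077) = 908.5070 cycles

908.5070 cycles


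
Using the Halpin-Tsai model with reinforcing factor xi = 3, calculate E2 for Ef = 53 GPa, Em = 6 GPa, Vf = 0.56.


eta = (Ef/Em - 1)/(Ef/Em + xi) = (8.8333 - 1)/(8.8333 + 3) = 0.662
E2 = Em*(1+xi*eta*Vf)/(1-eta*Vf) = 20.14 GPa

20.14 GPa


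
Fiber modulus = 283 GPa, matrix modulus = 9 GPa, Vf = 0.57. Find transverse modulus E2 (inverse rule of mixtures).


1/E2 = Vf/Ef + (1-Vf)/Em = 0.57/283 + 0.43/9
E2 = 20.08 GPa

20.08 GPa


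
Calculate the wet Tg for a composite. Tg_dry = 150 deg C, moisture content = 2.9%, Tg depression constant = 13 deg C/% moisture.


Tg_wet = Tg_dry - k*moisture = 150 - 13*2.9 = 112.3 deg C

112.3 deg C


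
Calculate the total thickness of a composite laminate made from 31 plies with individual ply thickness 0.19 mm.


h = n * t_ply = 31 * 0.19 = 5.89 mm

5.89 mm


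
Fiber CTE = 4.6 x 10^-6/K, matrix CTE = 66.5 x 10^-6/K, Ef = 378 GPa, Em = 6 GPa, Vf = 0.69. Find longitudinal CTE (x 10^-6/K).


E1 = Ef*Vf + Em*(1-Vf) = 262.68
alpha_1 = (alpha_f*Ef*Vf + alpha_m*Em*(1-Vf))/E1 = 5.04 x 10^-6/K

5.04 x 10^-6/K


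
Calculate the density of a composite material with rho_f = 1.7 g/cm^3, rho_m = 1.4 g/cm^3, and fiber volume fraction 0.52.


rho_c = rho_f*Vf + rho_m*(1-Vf) = 1.7*0.52 + 1.4*0.48 = 1.556 g/cm^3

1.556 g/cm^3


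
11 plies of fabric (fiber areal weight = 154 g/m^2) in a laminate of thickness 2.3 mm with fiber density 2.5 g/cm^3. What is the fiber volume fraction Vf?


Vf = n * FAW / (rho_f * h * 1000) = 11 * 154 / (2.5 * 2.3 * 1000) = 0.2946

0.2946


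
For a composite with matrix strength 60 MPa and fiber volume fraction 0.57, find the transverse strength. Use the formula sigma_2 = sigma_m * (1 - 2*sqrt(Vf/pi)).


factor = 1 - 2*sqrt(0.57/pi) = 0.1481
sigma_2 = 60 * 0.1481 = 8.89 MPa

8.89 MPa


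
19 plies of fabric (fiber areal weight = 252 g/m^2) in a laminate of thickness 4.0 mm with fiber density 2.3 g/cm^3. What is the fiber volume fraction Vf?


Vf = n * FAW / (rho_f * h * 1000) = 19 * 252 / (2.3 * 4.0 * 1000) = 0.5204

0.5204


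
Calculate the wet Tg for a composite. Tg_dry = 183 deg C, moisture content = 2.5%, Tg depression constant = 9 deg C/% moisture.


Tg_wet = Tg_dry - k*moisture = 183 - 9*2.5 = 160.5 deg C

160.5 deg C


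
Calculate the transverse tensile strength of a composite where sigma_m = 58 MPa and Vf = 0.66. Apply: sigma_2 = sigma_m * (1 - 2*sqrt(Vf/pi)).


factor = 1 - 2*sqrt(0.66/pi) = 0.0833
sigma_2 = 58 * 0.0833 = 4.83 MPa

4.83 MPa


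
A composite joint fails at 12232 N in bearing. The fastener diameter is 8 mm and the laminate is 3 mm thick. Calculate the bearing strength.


sigma_br = F/(d*h) = 12232/(8*3) = 509.7 MPa

509.7 MPa


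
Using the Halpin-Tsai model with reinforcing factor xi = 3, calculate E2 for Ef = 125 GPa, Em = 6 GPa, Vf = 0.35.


eta = (Ef/Em - 1)/(Ef/Em + xi) = (20.8333 - 1)/(20.8333 + 3) = 0.8322
E2 = Em*(1+xi*eta*Vf)/(1-eta*Vf) = 15.86 GPa

15.86 GPa


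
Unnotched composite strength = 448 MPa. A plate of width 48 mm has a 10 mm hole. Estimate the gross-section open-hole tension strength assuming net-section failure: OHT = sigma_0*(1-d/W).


OHT = sigma_0*(1-d/W) = 448*(1-10/48) = 354.7 MPa

354.7 MPa


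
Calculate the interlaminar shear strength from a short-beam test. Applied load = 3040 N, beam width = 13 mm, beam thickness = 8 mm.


ILSS = 3F/(4bh) = 3*3040/(4*13*8) = 21.92 MPa

21.92 MPa


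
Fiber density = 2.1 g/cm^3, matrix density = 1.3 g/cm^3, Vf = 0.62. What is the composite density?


rho_c = rho_f*Vf + rho_m*(1-Vf) = 2.1*0.62 + 1.3*0.38 = 1.796 g/cm^3

1.796 g/cm^3


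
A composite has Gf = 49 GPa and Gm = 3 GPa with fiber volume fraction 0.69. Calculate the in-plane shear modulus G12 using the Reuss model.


1/G12 = Vf/Gf + (1-Vf)/Gm = 0.69/49 + 0.31/3
G12 = 8.52 GPa

8.52 GPa


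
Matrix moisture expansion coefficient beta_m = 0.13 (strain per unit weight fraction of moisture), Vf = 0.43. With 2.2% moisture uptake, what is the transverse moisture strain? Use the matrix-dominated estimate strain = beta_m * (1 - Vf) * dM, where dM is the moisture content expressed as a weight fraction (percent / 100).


dM = 2.2/100 = 0.022
strain = beta_m * (1-Vf) * dM = 0.13 * 0.57 * 0.022 = 0.0016302

0.0016302


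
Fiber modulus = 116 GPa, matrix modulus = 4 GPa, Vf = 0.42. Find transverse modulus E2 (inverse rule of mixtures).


1/E2 = Vf/Ef + (1-Vf)/Em = 0.42/116 + 0.58/4
E2 = 6.73 GPa

6.73 GPa


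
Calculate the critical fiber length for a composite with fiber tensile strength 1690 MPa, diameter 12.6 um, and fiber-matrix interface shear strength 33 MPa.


Lc = sigma_f * d / (2 * tau_i) = 1690 * 12.6 / (2 * 33) = 322.6 um

322.6 um


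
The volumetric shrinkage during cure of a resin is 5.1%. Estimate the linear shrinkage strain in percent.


Linear shrinkage ≈ vol_shrink/3 = 5.1/3 = 1.7%

1.7%


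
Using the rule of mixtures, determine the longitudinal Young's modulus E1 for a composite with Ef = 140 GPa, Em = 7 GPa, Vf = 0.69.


E1 = Ef*Vf + Em*(1-Vf) = 140*0.69 + 7*0.31 = 98.77 GPa

98.77 GPa


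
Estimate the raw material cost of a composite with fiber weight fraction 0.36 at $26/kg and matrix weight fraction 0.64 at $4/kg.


Cost = cost_f*Wf + cost_m*Wm = 26*0.36 + 4*0.64 = $11.92/kg

$11.92/kg


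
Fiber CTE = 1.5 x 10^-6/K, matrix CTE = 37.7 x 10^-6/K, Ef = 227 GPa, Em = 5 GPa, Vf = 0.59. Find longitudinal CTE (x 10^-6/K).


E1 = Ef*Vf + Em*(1-Vf) = 135.98
alpha_1 = (alpha_f*Ef*Vf + alpha_m*Em*(1-Vf))/E1 = 2.05 x 10^-6/K

2.05 x 10^-6/K


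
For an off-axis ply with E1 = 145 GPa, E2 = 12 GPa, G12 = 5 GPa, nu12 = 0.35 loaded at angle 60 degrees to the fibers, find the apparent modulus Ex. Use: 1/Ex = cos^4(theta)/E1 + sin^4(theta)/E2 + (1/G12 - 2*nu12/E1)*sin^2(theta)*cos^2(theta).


cos^4(60) = 0.0625, sin^4(60) = 0.5625, sin^2(60)*cos^2(60) = 0.1875
1/G12 - 2*nu12/E1 = 1/5 - 2*0.35/145 = 0.195172 GPa^-1
1/Ex = 0.0625/145 + 0.5625/12 + 0.195172*0.1875 = 0.0839009 GPa^-1
Ex = 11.92 GPa

11.92 GPa


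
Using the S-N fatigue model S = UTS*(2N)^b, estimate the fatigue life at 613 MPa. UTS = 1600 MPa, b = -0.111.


N = 0.5 * (S/UTS)^(1/b) = 0.5 * (613/1600)^(1/-0.111) = 2835.6934 cycles

2835.6934 cycles


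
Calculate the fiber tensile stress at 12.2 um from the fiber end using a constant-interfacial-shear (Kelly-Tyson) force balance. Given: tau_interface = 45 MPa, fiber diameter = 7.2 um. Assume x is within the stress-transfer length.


Force balance: sigma_f * (pi*d^2/4) = tau * (pi*d) * x  ->  sigma_f = 4 * tau * x / d
sigma_f = 4 * 45 * 12.2 / 7.2 = 305.0 MPa

305.0 MPa


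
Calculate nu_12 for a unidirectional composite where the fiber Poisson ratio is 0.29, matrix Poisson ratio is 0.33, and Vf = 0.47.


nu_12 = nu_f*Vf + nu_m*(1-Vf) = 0.29*0.47 + 0.33*0.53 = 0.3112

0.3112


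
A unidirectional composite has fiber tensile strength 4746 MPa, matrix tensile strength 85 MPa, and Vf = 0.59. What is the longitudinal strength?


sigma_1 = sigma_f*Vf + sigma_m*(1-Vf) = 4746*0.59 + 85*0.41 = 2835.0 MPa

2835.0 MPa


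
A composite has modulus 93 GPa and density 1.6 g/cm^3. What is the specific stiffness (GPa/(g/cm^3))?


Specific stiffness = E/rho = 93/1.6 = 58.1 GPa/(g/cm^3)

58.1 GPa/(g/cm^3)


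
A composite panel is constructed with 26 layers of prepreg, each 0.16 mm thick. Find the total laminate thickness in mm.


h = n * t_ply = 26 * 0.16 = 4.16 mm

4.16 mm


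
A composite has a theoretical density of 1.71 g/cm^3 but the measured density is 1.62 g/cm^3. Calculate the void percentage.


Void% = (rho_theo - rho_actual)/rho_theo * 100 = (1.71 - 1.62)/1.71 * 100 = 5.26%

5.26%


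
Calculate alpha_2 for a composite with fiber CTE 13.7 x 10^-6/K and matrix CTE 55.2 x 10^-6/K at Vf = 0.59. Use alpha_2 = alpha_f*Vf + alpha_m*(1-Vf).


alpha_2 = alpha_f*Vf + alpha_m*(1-Vf) = 13.7*0.59 + 55.2*0.41 = 30.7 x 10^-6/K

30.7 x 10^-6/K


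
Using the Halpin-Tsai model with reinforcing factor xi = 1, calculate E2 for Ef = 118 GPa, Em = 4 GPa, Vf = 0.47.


eta = (Ef/Em - 1)/(Ef/Em + xi) = (29.5 - 1)/(29.5 + 1) = 0.9344
E2 = Em*(1+xi*eta*Vf)/(1-eta*Vf) = 10.26 GPa

10.26 GPa


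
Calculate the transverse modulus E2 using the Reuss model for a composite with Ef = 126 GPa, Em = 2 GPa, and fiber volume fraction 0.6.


1/E2 = Vf/Ef + (1-Vf)/Em = 0.6/126 + 0.4/2
E2 = 4.88 GPa

4.88 GPa


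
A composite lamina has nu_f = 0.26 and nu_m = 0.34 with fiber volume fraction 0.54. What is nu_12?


nu_12 = nu_f*Vf + nu_m*(1-Vf) = 0.26*0.54 + 0.34*0.46 = 0.2968

0.2968


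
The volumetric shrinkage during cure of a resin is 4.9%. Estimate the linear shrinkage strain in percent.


Linear shrinkage ≈ vol_shrink/3 = 4.9/3 = 1.633%

1.633%


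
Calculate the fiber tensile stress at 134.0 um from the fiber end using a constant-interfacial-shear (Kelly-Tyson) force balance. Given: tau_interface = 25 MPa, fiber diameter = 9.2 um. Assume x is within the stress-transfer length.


Force balance: sigma_f * (pi*d^2/4) = tau * (pi*d) * x  ->  sigma_f = 4 * tau * x / d
sigma_f = 4 * 25 * 134.0 / 9.2 = 1456.5 MPa

1456.5 MPa


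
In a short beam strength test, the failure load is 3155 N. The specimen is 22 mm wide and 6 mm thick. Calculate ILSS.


ILSS = 3F/(4bh) = 3*3155/(4*22*6) = 17.93 MPa

17.93 MPa


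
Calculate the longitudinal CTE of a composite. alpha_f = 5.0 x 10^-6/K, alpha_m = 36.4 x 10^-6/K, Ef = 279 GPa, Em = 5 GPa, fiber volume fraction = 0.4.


E1 = Ef*Vf + Em*(1-Vf) = 114.6
alpha_1 = (alpha_f*Ef*Vf + alpha_m*Em*(1-Vf))/E1 = 5.82 x 10^-6/K

5.82 x 10^-6/K


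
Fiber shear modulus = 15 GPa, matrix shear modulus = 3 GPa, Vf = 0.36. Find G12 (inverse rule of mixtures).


1/G12 = Vf/Gf + (1-Vf)/Gm = 0.36/15 + 0.64/3
G12 = 4.21 GPa

4.21 GPa


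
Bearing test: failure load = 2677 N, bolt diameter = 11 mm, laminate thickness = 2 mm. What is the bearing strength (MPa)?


sigma_br = F/(d*h) = 2677/(11*2) = 121.7 MPa

121.7 MPa


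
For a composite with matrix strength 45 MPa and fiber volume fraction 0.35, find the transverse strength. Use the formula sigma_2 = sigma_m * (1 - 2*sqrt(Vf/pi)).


factor = 1 - 2*sqrt(0.35/pi) = 0.3324
sigma_2 = 45 * 0.3324 = 14.96 MPa

14.96 MPa


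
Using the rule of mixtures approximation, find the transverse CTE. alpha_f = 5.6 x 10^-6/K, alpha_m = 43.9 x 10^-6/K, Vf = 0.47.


alpha_2 = alpha_f*Vf + alpha_m*(1-Vf) = 5.6*0.47 + 43.9*0.53 = 25.9 x 10^-6/K

25.9 x 10^-6/K


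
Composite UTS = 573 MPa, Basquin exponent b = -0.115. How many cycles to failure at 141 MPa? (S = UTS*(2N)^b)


N = 0.5 * (S/UTS)^(1/b) = 0.5 * (141/573)^(1/-0.115) = 98641.8911 cycles

98641.8911 cycles


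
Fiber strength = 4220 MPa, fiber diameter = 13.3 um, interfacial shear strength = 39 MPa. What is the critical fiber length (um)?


Lc = sigma_f * d / (2 * tau_i) = 4220 * 13.3 / (2 * 39) = 719.6 um

719.6 um


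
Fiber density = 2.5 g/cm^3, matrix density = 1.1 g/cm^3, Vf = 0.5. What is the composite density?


rho_c = rho_f*Vf + rho_m*(1-Vf) = 2.5*0.5 + 1.1*0.5 = 1.8 g/cm^3

1.8 g/cm^3


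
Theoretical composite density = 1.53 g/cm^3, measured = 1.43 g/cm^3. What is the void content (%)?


Void% = (rho_theo - rho_actual)/rho_theo * 100 = (1.53 - 1.43)/1.53 * 100 = 6.54%

6.54%


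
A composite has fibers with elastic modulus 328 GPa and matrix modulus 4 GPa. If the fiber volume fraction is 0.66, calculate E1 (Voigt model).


E1 = Ef*Vf + Em*(1-Vf) = 328*0.66 + 4*0.34 = 217.84 GPa

217.84 GPa


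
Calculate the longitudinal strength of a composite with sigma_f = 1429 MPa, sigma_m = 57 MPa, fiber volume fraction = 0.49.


sigma_1 = sigma_f*Vf + sigma_m*(1-Vf) = 1429*0.49 + 57*0.51 = 729.3 MPa

729.3 MPa


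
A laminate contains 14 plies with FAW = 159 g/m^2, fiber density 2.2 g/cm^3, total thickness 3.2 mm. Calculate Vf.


Vf = n * FAW / (rho_f * h * 1000) = 14 * 159 / (2.2 * 3.2 * 1000) = 0.3162

0.3162


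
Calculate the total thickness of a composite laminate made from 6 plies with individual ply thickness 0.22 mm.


h = n * t_ply = 6 * 0.22 = 1.32 mm

1.32 mm


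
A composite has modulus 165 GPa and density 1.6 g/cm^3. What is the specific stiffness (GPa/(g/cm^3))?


Specific stiffness = E/rho = 165/1.6 = 103.1 GPa/(g/cm^3)

103.1 GPa/(g/cm^3)


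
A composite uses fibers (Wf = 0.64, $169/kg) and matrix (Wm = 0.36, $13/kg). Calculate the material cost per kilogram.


Cost = cost_f*Wf + cost_m*Wm = 169*0.64 + 13*0.36 = $112.84/kg

$112.84/kg


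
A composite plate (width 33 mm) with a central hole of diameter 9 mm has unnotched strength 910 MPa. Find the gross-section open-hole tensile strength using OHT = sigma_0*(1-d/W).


OHT = sigma_0*(1-d/W) = 910*(1-9/33) = 661.8 MPa

661.8 MPa


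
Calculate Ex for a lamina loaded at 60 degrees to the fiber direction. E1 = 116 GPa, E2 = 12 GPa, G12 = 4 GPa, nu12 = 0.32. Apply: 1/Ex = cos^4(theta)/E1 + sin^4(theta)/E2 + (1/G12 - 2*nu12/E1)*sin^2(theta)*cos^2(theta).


cos^4(60) = 0.0625, sin^4(60) = 0.5625, sin^2(60)*cos^2(60) = 0.1875
1/G12 - 2*nu12/E1 = 1/4 - 2*0.32/116 = 0.244483 GPa^-1
1/Ex = 0.0625/116 + 0.5625/12 + 0.244483*0.1875 = 0.0932543 GPa^-1
Ex = 10.72 GPa

10.72 GPa


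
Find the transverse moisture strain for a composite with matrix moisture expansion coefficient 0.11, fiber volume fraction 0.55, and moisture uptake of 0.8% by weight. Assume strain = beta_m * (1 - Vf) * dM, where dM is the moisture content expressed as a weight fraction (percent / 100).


dM = 0.8/100 = 0.008
strain = beta_m * (1-Vf) * dM = 0.11 * 0.45 * 0.008 = 0.000396

0.000396


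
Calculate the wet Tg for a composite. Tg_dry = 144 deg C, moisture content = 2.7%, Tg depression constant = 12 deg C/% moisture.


Tg_wet = Tg_dry - k*moisture = 144 - 12*2.7 = 111.6 deg C

111.6 deg C


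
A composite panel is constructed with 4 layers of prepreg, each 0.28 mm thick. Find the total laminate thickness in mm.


h = n * t_ply = 4 * 0.28 = 1.12 mm

1.12 mm


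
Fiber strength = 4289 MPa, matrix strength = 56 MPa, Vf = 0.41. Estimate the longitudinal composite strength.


sigma_1 = sigma_f*Vf + sigma_m*(1-Vf) = 4289*0.41 + 56*0.59 = 1791.5 MPa

1791.5 MPa


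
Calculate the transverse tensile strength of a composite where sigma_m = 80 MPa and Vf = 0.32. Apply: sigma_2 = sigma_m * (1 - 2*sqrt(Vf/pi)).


factor = 1 - 2*sqrt(0.32/pi) = 0.3617
sigma_2 = 80 * 0.3617 = 28.94 MPa

28.94 MPa


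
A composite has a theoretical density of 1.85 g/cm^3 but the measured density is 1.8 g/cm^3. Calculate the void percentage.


Void% = (rho_theo - rho_actual)/rho_theo * 100 = (1.85 - 1.8)/1.85 * 100 = 2.7%

2.7%


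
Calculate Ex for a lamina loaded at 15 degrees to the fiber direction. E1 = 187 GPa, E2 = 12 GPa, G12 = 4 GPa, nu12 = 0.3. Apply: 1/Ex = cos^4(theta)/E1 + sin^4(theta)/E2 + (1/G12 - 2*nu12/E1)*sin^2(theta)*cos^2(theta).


cos^4(15) = 0.870513, sin^4(15) = 0.004487, sin^2(15)*cos^2(15) = 0.0625
1/G12 - 2*nu12/E1 = 1/4 - 2*0.3/187 = 0.246791 GPa^-1
1/Ex = 0.870513/187 + 0.004487/12 + 0.246791*0.0625 = 0.0204536 GPa^-1
Ex = 48.89 GPa

48.89 GPa


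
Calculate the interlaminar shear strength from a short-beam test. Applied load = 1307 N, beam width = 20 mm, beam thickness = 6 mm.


ILSS = 3F/(4bh) = 3*1307/(4*20*6) = 8.17 MPa

8.17 MPa


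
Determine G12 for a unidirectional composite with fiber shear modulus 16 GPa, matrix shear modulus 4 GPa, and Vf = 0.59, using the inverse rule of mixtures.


1/G12 = Vf/Gf + (1-Vf)/Gm = 0.59/16 + 0.41/4
G12 = 7.17 GPa

7.17 GPa


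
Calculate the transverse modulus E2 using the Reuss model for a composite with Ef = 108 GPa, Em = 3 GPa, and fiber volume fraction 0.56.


1/E2 = Vf/Ef + (1-Vf)/Em = 0.56/108 + 0.44/3
E2 = 6.59 GPa

6.59 GPa


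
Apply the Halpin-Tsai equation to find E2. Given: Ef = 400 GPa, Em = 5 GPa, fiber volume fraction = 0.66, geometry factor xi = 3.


eta = (Ef/Em - 1)/(Ef/Em + xi) = (80.0 - 1)/(80.0 + 3) = 0.9518
E2 = Em*(1+xi*eta*Vf)/(1-eta*Vf) = 38.79 GPa

38.79 GPa


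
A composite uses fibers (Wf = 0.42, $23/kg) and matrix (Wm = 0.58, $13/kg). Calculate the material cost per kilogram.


Cost = cost_f*Wf + cost_m*Wm = 23*0.42 + 13*0.58 = $17.2/kg

$17.2/kg


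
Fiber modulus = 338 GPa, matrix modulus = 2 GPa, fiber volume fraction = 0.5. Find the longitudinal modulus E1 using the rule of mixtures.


E1 = Ef*Vf + Em*(1-Vf) = 338*0.5 + 2*0.5 = 170.0 GPa

170.0 GPa


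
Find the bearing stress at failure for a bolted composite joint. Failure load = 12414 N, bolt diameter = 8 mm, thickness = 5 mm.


sigma_br = F/(d*h) = 12414/(8*5) = 310.4 MPa

310.4 MPa


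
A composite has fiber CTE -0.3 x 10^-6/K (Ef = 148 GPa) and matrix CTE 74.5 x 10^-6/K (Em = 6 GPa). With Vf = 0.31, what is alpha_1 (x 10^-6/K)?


E1 = Ef*Vf + Em*(1-Vf) = 50.02
alpha_1 = (alpha_f*Ef*Vf + alpha_m*Em*(1-Vf))/E1 = 5.89 x 10^-6/K

5.89 x 10^-6/K


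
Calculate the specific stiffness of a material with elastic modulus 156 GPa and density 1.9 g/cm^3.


Specific stiffness = E/rho = 156/1.9 = 82.1 GPa/(g/cm^3)

82.1 GPa/(g/cm^3)


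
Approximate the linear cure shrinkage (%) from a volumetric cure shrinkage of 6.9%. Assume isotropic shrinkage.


Linear shrinkage ≈ vol_shrink/3 = 6.9/3 = 2.3%

2.3%


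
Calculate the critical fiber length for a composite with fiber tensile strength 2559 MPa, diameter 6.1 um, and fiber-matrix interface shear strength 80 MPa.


Lc = sigma_f * d / (2 * tau_i) = 2559 * 6.1 / (2 * 80) = 97.6 um

97.6 um


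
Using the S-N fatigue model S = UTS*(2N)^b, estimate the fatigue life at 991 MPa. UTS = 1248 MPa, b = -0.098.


N = 0.5 * (S/UTS)^(1/b) = 0.5 * (991/1248)^(1/-0.098) = 5.2579 cycles

5.2579 cycles


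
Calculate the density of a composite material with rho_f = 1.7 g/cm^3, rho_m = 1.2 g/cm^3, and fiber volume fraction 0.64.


rho_c = rho_f*Vf + rho_m*(1-Vf) = 1.7*0.64 + 1.2*0.36 = 1.52 g/cm^3

1.52 g/cm^3


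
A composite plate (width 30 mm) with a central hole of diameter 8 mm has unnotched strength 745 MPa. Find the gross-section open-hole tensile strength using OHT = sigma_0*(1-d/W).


OHT = sigma_0*(1-d/W) = 745*(1-8/30) = 546.3 MPa

546.3 MPa


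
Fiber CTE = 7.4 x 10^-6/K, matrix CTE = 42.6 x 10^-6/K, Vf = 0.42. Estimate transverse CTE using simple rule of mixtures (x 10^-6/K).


alpha_2 = alpha_f*Vf + alpha_m*(1-Vf) = 7.4*0.42 + 42.6*0.58 = 27.8 x 10^-6/K

27.8 x 10^-6/K


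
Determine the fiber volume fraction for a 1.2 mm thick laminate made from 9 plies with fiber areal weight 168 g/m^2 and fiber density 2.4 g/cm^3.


Vf = n * FAW / (rho_f * h * 1000) = 9 * 168 / (2.4 * 1.2 * 1000) = 0.525

0.525


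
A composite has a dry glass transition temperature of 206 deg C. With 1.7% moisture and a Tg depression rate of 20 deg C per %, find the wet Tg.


Tg_wet = Tg_dry - k*moisture = 206 - 20*1.7 = 172.0 deg C

172.0 deg C


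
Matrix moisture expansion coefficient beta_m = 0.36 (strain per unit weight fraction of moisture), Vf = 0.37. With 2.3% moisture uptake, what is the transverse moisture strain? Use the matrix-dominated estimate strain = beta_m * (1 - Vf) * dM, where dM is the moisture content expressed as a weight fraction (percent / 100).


dM = 2.3/100 = 0.023
strain = beta_m * (1-Vf) * dM = 0.36 * 0.63 * 0.023 = 0.0052164

0.0052164


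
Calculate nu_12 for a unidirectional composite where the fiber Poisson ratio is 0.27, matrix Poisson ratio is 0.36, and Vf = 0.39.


nu_12 = nu_f*Vf + nu_m*(1-Vf) = 0.27*0.39 + 0.36*0.61 = 0.3249

0.3249


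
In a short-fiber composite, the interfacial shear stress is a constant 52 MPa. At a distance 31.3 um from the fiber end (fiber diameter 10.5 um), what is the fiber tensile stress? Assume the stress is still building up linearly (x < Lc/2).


Force balance: sigma_f * (pi*d^2/4) = tau * (pi*d) * x  ->  sigma_f = 4 * tau * x / d
sigma_f = 4 * 52 * 31.3 / 10.5 = 620.0 MPa

620.0 MPa


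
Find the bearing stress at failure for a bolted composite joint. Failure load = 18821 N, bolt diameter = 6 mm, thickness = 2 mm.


sigma_br = F/(d*h) = 18821/(6*2) = 1568.4 MPa

1568.4 MPa


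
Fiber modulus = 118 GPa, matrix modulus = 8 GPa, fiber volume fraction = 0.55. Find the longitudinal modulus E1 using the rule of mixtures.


E1 = Ef*Vf + Em*(1-Vf) = 118*0.55 + 8*0.45 = 68.5 GPa

68.5 GPa


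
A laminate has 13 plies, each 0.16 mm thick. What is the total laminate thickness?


h = n * t_ply = 13 * 0.16 = 2.08 mm

2.08 mm


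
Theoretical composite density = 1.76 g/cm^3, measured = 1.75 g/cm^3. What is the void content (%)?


Void% = (rho_theo - rho_actual)/rho_theo * 100 = (1.76 - 1.75)/1.76 * 100 = 0.57%

0.57%


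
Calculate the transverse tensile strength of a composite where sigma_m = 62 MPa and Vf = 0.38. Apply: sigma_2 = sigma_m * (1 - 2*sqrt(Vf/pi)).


factor = 1 - 2*sqrt(0.38/pi) = 0.3044
sigma_2 = 62 * 0.3044 = 18.87 MPa

18.87 MPa


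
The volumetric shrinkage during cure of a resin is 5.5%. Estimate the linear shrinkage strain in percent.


Linear shrinkage ≈ vol_shrink/3 = 5.5/3 = 1.833%

1.833%


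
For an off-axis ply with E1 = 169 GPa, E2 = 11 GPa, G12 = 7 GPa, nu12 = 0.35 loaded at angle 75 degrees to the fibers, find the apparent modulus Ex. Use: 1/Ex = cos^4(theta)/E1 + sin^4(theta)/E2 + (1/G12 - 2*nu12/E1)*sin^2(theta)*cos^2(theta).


cos^4(75) = 0.004487, sin^4(75) = 0.870513, sin^2(75)*cos^2(75) = 0.0625
1/G12 - 2*nu12/E1 = 1/7 - 2*0.35/169 = 0.138715 GPa^-1
1/Ex = 0.004487/169 + 0.870513/11 + 0.138715*0.0625 = 0.0878338 GPa^-1
Ex = 11.39 GPa

11.39 GPa


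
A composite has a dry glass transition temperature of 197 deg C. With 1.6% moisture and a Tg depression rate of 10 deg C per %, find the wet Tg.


Tg_wet = Tg_dry - k*moisture = 197 - 10*1.6 = 181.0 deg C

181.0 deg C


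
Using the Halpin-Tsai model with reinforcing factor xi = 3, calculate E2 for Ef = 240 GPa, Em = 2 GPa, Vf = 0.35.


eta = (Ef/Em - 1)/(Ef/Em + xi) = (120.0 - 1)/(120.0 + 3) = 0.9675
E2 = Em*(1+xi*eta*Vf)/(1-eta*Vf) = 6.1 GPa

6.1 GPa


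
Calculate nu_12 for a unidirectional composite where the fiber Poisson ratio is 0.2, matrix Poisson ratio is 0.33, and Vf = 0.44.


nu_12 = nu_f*Vf + nu_m*(1-Vf) = 0.2*0.44 + 0.33*0.56 = 0.2728

0.2728


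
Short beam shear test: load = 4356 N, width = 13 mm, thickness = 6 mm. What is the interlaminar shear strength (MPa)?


ILSS = 3F/(4bh) = 3*4356/(4*13*6) = 41.88 MPa

41.88 MPa


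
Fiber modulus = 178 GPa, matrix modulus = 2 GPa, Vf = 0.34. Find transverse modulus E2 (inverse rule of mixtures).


1/E2 = Vf/Ef + (1-Vf)/Em = 0.34/178 + 0.66/2
E2 = 3.01 GPa

3.01 GPa


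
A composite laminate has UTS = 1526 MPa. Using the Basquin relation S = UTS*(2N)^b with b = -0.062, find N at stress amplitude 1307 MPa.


N = 0.5 * (S/UTS)^(1/b) = 0.5 * (1307/1526)^(1/-0.062) = 6.0830 cycles

6.0830 cycles


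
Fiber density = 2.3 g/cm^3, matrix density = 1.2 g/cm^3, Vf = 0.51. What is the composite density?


rho_c = rho_f*Vf + rho_m*(1-Vf) = 2.3*0.51 + 1.2*0.49 = 1.761 g/cm^3

1.761 g/cm^3


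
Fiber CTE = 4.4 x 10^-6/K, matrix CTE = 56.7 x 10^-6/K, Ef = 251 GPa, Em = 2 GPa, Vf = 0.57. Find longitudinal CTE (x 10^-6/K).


E1 = Ef*Vf + Em*(1-Vf) = 143.93
alpha_1 = (alpha_f*Ef*Vf + alpha_m*Em*(1-Vf))/E1 = 4.71 x 10^-6/K

4.71 x 10^-6/K


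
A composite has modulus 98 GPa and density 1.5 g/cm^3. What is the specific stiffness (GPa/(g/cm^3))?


Specific stiffness = E/rho = 98/1.5 = 65.3 GPa/(g/cm^3)

65.3 GPa/(g/cm^3)


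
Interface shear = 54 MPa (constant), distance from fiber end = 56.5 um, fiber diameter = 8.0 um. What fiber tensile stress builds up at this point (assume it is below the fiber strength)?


Force balance: sigma_f * (pi*d^2/4) = tau * (pi*d) * x  ->  sigma_f = 4 * tau * x / d
sigma_f = 4 * 54 * 56.5 / 8.0 = 1525.5 MPa

1525.5 MPa


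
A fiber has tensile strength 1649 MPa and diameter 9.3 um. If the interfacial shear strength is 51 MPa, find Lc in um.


Lc = sigma_f * d / (2 * tau_i) = 1649 * 9.3 / (2 * 51) = 150.4 um

150.4 um


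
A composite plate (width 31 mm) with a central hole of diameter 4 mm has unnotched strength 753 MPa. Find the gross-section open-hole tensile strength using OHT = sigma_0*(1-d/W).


OHT = sigma_0*(1-d/W) = 753*(1-4/31) = 655.8 MPa

655.8 MPa


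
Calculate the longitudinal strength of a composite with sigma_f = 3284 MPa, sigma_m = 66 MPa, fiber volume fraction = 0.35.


sigma_1 = sigma_f*Vf + sigma_m*(1-Vf) = 3284*0.35 + 66*0.65 = 1192.3 MPa

1192.3 MPa


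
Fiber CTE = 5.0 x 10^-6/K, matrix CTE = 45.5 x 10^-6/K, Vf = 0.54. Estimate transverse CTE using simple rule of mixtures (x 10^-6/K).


alpha_2 = alpha_f*Vf + alpha_m*(1-Vf) = 5.0*0.54 + 45.5*0.46 = 23.6 x 10^-6/K

23.6 x 10^-6/K


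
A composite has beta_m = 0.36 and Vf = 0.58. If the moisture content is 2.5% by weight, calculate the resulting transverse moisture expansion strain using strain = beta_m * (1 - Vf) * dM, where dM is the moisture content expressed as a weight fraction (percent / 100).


dM = 2.5/100 = 0.025
strain = beta_m * (1-Vf) * dM = 0.36 * 0.42 * 0.025 = 0.00378

0.00378


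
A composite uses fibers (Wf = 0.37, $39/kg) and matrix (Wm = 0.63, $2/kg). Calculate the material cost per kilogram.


Cost = cost_f*Wf + cost_m*Wm = 39*0.37 + 2*0.63 = $15.69/kg

$15.69/kg


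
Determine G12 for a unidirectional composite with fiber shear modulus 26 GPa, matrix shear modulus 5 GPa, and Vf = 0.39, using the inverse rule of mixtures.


1/G12 = Vf/Gf + (1-Vf)/Gm = 0.39/26 + 0.61/5
G12 = 7.3 GPa

7.3 GPa


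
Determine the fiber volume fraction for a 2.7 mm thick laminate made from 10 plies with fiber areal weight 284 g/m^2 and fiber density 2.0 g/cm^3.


Vf = n * FAW / (rho_f * h * 1000) = 10 * 284 / (2.0 * 2.7 * 1000) = 0.5259

0.5259


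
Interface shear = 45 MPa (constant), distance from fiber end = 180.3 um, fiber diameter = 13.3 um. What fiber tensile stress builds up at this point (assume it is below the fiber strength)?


Force balance: sigma_f * (pi*d^2/4) = tau * (pi*d) * x  ->  sigma_f = 4 * tau * x / d
sigma_f = 4 * 45 * 180.3 / 13.3 = 2440.2 MPa

2440.2 MPa


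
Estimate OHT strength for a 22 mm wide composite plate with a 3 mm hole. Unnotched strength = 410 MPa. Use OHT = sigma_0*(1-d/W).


OHT = sigma_0*(1-d/W) = 410*(1-3/22) = 354.1 MPa

354.1 MPa


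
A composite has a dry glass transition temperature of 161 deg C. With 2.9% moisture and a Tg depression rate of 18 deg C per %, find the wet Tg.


Tg_wet = Tg_dry - k*moisture = 161 - 18*2.9 = 108.8 deg C

108.8 deg C


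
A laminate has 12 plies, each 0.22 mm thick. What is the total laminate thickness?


h = n * t_ply = 12 * 0.22 = 2.64 mm

2.64 mm


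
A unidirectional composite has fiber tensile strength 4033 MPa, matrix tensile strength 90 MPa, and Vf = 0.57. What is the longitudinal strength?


sigma_1 = sigma_f*Vf + sigma_m*(1-Vf) = 4033*0.57 + 90*0.43 = 2337.5 MPa

2337.5 MPa


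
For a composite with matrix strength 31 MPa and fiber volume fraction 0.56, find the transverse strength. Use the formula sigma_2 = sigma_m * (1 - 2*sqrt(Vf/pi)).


factor = 1 - 2*sqrt(0.56/pi) = 0.1556
sigma_2 = 31 * 0.1556 = 4.82 MPa

4.82 MPa


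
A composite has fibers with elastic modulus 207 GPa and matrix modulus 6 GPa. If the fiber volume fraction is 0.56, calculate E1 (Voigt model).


E1 = Ef*Vf + Em*(1-Vf) = 207*0.56 + 6*0.44 = 118.56 GPa

118.56 GPa
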